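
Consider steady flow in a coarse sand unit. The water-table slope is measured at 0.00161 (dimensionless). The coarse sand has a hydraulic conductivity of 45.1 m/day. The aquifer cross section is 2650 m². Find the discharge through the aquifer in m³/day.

Hydraulic gradient i = 0.00161.
Darcy's law: Q = K · A · i = 45.10 × 2650 × 0.001610 = 192.4 m³/day.

192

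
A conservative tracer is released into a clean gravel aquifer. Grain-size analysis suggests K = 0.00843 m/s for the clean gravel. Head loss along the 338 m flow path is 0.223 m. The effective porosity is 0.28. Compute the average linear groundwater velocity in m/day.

Convert K: 0.00843 m/s × 86400 = 728.4 m/day.
Hydraulic gradient i = Δh / L = 0.223 / 338 = 0.0006598.
Darcy flux q = K · i = 728.4 × 0.0006598 = 0.4805 m/day.
Seepage velocity v = q / n_e = 0.4805 / 0.28 = 1.716 m/day.

1.72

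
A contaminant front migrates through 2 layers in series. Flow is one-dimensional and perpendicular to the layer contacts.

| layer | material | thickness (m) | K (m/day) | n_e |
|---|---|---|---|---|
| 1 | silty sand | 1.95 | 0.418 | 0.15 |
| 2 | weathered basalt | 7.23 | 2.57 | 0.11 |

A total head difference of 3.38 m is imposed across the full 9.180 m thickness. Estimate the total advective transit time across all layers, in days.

2.41

With flow normal to the layers, continuity requires the same specific discharge q through every layer.
Σ(b_i/K_i) = 1.95/0.418 + 7.23/2.57 = 7.478 d.
q = Δh / Σ(b_i/K_i) = 3.38 / 7.478 = 0.4520 m/day.
In each layer the seepage velocity is v_i = q/n_i, so the layer transit time is t_i = b_i·n_i / q:
  layer 1 (silty sand): t_1 = 1.95 × 0.15 / 0.4520 = 0.6472 d
  layer 2 (weathered basalt): t_2 = 7.23 × 0.11 / 0.4520 = 1.760 d
Total t = Σ t_i = 2.407 days.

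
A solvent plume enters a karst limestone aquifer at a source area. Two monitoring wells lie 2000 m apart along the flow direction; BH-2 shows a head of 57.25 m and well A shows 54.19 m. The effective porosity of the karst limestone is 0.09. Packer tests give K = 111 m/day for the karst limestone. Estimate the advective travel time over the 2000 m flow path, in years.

2.90

Hydraulic gradient i = (57.25 − 54.19) / 2000 = 3.06 / 2000 = 0.001530.
Darcy flux q = K · i = 111.0 × 0.001530 = 0.1698 m/day.
Seepage velocity v = q / n_e = 0.1698 / 0.09 = 1.887 m/day.
Travel time t = L / v = 2000 / 1.887 = 1060 days = 2.902 years.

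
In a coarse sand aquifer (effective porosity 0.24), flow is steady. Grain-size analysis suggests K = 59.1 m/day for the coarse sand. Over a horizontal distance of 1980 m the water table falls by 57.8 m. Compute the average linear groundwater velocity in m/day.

Hydraulic gradient i = Δh / L = 57.8 / 1980 = 0.02919.
Darcy flux q = K · i = 59.10 × 0.02919 = 1.725 m/day.
Seepage velocity v = q / n_e = 1.725 / 0.24 = 7.189 m/day.

7.19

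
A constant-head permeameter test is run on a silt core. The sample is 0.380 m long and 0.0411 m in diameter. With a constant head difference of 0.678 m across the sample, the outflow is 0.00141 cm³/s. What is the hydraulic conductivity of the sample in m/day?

0.0515

Cross-sectional area A = π·(d/2)² = π × (0.0411/2)² = 0.001327 m².
Convert discharge: 0.00141 cm³/s = 1.410e-09 m³/s.
Darcy's law rearranged: K = Q·L / (A·Δh) = 1.410e-09 × 0.380 / (0.001327 × 0.678) = 5.957e-07 m/s = 0.05147 m/day.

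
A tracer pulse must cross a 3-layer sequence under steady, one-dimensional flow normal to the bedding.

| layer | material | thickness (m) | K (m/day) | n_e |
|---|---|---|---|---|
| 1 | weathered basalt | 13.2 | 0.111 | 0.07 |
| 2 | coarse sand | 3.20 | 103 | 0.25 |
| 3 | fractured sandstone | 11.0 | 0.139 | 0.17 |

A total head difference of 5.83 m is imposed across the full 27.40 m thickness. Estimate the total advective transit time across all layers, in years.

0.334

With flow normal to the layers, continuity requires the same specific discharge q through every layer.
Σ(b_i/K_i) = 13.2/0.111 + 3.20/103 + 11.0/0.139 = 198.1 d.
q = Δh / Σ(b_i/K_i) = 5.83 / 198.1 = 0.02943 m/day.
In each layer the seepage velocity is v_i = q/n_i, so the layer transit time is t_i = b_i·n_i / q:
  layer 1 (weathered basalt): t_1 = 13.2 × 0.07 / 0.02943 = 31.39 d
  layer 2 (coarse sand): t_2 = 3.20 × 0.25 / 0.02943 = 27.18 d
  layer 3 (fractured sandstone): t_3 = 11.0 × 0.17 / 0.02943 = 63.54 d
Total t = Σ t_i = 122.1 days = 0.3343 years.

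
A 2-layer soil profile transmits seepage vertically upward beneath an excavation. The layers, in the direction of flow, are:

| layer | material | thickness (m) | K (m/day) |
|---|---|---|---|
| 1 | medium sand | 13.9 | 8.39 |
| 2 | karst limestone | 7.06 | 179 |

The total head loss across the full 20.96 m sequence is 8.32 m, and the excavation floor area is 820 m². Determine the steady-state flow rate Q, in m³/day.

Flow is perpendicular to layering, so the layers act in series and the equivalent K is the thickness-weighted harmonic mean.
Total thickness L = 13.9 + 7.06 = 20.96 m.
Σ(b_i/K_i) = 13.9/8.39 + 7.06/179 = 1.696 d.
K_eq = L / Σ(b_i/K_i) = 20.96 / 1.696 = 12.36 m/day.
Q = K_eq · A · (Δh/L) = 12.36 × 820 × (8.32/20.96) = 4022 m³/day.

4020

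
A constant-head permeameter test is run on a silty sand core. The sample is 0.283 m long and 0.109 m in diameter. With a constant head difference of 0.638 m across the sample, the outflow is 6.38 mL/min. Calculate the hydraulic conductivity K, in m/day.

Cross-sectional area A = π·(d/2)² = π × (0.109/2)² = 0.009331 m².
Convert discharge: 6.38 mL/min = 1.063e-07 m³/s.
Darcy's law rearranged: K = Q·L / (A·Δh) = 1.063e-07 × 0.283 / (0.009331 × 0.638) = 5.055e-06 m/s = 0.4367 m/day.

0.437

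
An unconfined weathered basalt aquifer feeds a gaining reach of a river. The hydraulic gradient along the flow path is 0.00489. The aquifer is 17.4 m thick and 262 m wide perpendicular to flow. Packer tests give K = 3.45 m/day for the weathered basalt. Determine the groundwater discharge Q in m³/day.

Cross-sectional area A = 262 × 17.4 = 4559 m².
Hydraulic gradient i = 0.00489.
Darcy's law: Q = K · A · i = 3.450 × 4559 × 0.004890 = 76.91 m³/day.

76.9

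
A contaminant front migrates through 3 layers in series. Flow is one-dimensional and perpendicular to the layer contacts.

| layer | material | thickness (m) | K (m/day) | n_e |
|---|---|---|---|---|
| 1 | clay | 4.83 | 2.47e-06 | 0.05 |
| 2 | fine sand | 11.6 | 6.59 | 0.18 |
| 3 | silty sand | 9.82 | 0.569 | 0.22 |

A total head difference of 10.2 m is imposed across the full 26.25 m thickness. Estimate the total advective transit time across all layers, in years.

With flow normal to the layers, continuity requires the same specific discharge q through every layer.
Σ(b_i/K_i) = 4.83/2.47e-06 + 11.6/6.59 + 9.82/0.569 = 1.955e+06 d.
q = Δh / Σ(b_i/K_i) = 10.2 / 1.955e+06 = 5.216e-06 m/day.
In each layer the seepage velocity is v_i = q/n_i, so the layer transit time is t_i = b_i·n_i / q:
  layer 1 (clay): t_1 = 4.83 × 0.05 / 5.216e-06 = 46299 d
  layer 2 (fine sand): t_2 = 11.6 × 0.18 / 5.216e-06 = 4.003e+05 d
  layer 3 (silty sand): t_3 = 9.82 × 0.22 / 5.216e-06 = 4.142e+05 d
Total t = Σ t_i = 8.608e+05 days = 2357 years.

2360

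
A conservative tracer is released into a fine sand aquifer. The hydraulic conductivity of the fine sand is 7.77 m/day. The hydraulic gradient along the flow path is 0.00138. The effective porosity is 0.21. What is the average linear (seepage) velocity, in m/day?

Hydraulic gradient i = 0.00138.
Darcy flux q = K · i = 7.770 × 0.001380 = 0.01072 m/day.
Seepage velocity v = q / n_e = 0.01072 / 0.21 = 0.05106 m/day.

0.0511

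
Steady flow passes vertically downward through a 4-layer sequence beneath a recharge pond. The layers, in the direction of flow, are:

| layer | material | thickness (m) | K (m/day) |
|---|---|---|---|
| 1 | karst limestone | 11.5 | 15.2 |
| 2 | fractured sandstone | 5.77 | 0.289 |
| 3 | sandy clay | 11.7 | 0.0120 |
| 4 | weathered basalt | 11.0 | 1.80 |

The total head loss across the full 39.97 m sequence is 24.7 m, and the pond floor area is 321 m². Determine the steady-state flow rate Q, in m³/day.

Flow is perpendicular to layering, so the layers act in series and the equivalent K is the thickness-weighted harmonic mean.
Total thickness L = 11.5 + 5.77 + 11.7 + 11.0 = 39.97 m.
Σ(b_i/K_i) = 11.5/15.2 + 5.77/0.289 + 11.7/0.0120 + 11.0/1.80 = 1002 d.
K_eq = L / Σ(b_i/K_i) = 39.97 / 1002 = 0.03990 m/day.
Q = K_eq · A · (Δh/L) = 0.03990 × 321 × (24.7/39.97) = 7.914 m³/day.

7.91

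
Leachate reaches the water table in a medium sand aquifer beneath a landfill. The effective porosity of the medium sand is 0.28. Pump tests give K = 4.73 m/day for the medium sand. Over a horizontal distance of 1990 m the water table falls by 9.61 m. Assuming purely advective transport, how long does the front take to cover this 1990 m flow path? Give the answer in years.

Hydraulic gradient i = Δh / L = 9.61 / 1990 = 0.004829.
Darcy flux q = K · i = 4.730 × 0.004829 = 0.02284 m/day.
Seepage velocity v = q / n_e = 0.02284 / 0.28 = 0.08158 m/day.
Travel time t = L / v = 1990 / 0.08158 = 24394 days = 66.79 years.

66.8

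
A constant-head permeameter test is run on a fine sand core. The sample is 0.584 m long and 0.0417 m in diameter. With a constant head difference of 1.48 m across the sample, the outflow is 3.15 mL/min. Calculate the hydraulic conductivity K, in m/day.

Cross-sectional area A = π·(d/2)² = π × (0.0417/2)² = 0.001366 m².
Convert discharge: 3.15 mL/min = 5.250e-08 m³/s.
Darcy's law rearranged: K = Q·L / (A·Δh) = 5.250e-08 × 0.584 / (0.001366 × 1.48) = 1.517e-05 m/s = 1.311 m/day.

1.31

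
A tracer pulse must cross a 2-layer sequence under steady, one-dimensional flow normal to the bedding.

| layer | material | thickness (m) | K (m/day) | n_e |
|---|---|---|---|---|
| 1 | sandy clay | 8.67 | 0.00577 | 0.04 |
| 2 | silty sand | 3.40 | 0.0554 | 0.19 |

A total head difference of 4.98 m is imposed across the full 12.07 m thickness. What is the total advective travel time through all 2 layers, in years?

With flow normal to the layers, continuity requires the same specific discharge q through every layer.
Σ(b_i/K_i) = 8.67/0.00577 + 3.40/0.0554 = 1564 d.
q = Δh / Σ(b_i/K_i) = 4.98 / 1564 = 0.003184 m/day.
In each layer the seepage velocity is v_i = q/n_i, so the layer transit time is t_i = b_i·n_i / q:
  layer 1 (sandy clay): t_1 = 8.67 × 0.04 / 0.003184 = 108.9 d
  layer 2 (silty sand): t_2 = 3.40 × 0.19 / 0.003184 = 202.9 d
Total t = Σ t_i = 311.8 days = 0.8536 years.

0.854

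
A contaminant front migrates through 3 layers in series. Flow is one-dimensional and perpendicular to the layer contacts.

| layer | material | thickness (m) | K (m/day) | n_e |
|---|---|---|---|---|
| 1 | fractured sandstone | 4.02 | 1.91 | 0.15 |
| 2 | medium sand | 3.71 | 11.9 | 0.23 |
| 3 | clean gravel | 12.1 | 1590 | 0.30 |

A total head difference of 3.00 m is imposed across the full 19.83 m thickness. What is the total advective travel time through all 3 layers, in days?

4.11

With flow normal to the layers, continuity requires the same specific discharge q through every layer.
Σ(b_i/K_i) = 4.02/1.91 + 3.71/11.9 + 12.1/1590 = 2.424 d.
q = Δh / Σ(b_i/K_i) = 3.00 / 2.424 = 1.238 m/day.
In each layer the seepage velocity is v_i = q/n_i, so the layer transit time is t_i = b_i·n_i / q:
  layer 1 (fractured sandstone): t_1 = 4.02 × 0.15 / 1.238 = 0.4872 d
  layer 2 (medium sand): t_2 = 3.71 × 0.23 / 1.238 = 0.6895 d
  layer 3 (clean gravel): t_3 = 12.1 × 0.30 / 1.238 = 2.933 d
Total t = Σ t_i = 4.110 days.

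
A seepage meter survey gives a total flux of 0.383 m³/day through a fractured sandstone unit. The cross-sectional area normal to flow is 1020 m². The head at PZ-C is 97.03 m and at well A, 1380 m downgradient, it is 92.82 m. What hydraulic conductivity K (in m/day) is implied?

Hydraulic gradient i = (97.03 − 92.82) / 1380 = 4.21 / 1380 = 0.003051.
From Q = K·A·i, K = Q / (A·i) = 0.383 / (1020 × 0.003051) = 0.1231 m/day.

0.123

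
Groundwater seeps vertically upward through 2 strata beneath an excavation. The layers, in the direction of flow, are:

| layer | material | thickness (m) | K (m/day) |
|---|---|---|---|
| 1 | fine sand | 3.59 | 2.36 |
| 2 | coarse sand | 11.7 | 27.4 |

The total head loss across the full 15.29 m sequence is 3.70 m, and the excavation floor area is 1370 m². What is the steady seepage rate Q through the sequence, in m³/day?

Flow is perpendicular to layering, so the layers act in series and the equivalent K is the thickness-weighted harmonic mean.
Total thickness L = 3.59 + 11.7 = 15.29 m.
Σ(b_i/K_i) = 3.59/2.36 + 11.7/27.4 = 1.948 d.
K_eq = L / Σ(b_i/K_i) = 15.29 / 1.948 = 7.848 m/day.
Q = K_eq · A · (Δh/L) = 7.848 × 1370 × (3.70/15.29) = 2602 m³/day.

2600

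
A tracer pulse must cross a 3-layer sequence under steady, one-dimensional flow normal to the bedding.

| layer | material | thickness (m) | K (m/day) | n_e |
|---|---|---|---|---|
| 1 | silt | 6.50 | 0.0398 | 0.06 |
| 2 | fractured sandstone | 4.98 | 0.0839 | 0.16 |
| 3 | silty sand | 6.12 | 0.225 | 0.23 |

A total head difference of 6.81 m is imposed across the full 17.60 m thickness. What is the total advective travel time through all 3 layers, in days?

95.2

With flow normal to the layers, continuity requires the same specific discharge q through every layer.
Σ(b_i/K_i) = 6.50/0.0398 + 4.98/0.0839 + 6.12/0.225 = 249.9 d.
q = Δh / Σ(b_i/K_i) = 6.81 / 249.9 = 0.02725 m/day.
In each layer the seepage velocity is v_i = q/n_i, so the layer transit time is t_i = b_i·n_i / q:
  layer 1 (silt): t_1 = 6.50 × 0.06 / 0.02725 = 14.31 d
  layer 2 (fractured sandstone): t_2 = 4.98 × 0.16 / 0.02725 = 29.24 d
  layer 3 (silty sand): t_3 = 6.12 × 0.23 / 0.02725 = 51.65 d
Total t = Σ t_i = 95.19 days.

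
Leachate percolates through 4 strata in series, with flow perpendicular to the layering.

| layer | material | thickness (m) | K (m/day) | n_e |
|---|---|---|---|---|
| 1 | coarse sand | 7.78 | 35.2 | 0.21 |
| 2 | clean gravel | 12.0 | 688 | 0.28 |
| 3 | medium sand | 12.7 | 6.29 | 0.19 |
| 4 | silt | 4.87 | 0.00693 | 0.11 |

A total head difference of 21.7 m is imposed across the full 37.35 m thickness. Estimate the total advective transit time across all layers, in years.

0.706

With flow normal to the layers, continuity requires the same specific discharge q through every layer.
Σ(b_i/K_i) = 7.78/35.2 + 12.0/688 + 12.7/6.29 + 4.87/0.00693 = 705.0 d.
q = Δh / Σ(b_i/K_i) = 21.7 / 705.0 = 0.03078 m/day.
In each layer the seepage velocity is v_i = q/n_i, so the layer transit time is t_i = b_i·n_i / q:
  layer 1 (coarse sand): t_1 = 7.78 × 0.21 / 0.03078 = 53.08 d
  layer 2 (clean gravel): t_2 = 12.0 × 0.28 / 0.03078 = 109.2 d
  layer 3 (medium sand): t_3 = 12.7 × 0.19 / 0.03078 = 78.39 d
  layer 4 (silt): t_4 = 4.87 × 0.11 / 0.03078 = 17.40 d
Total t = Σ t_i = 258.0 days = 0.7065 years.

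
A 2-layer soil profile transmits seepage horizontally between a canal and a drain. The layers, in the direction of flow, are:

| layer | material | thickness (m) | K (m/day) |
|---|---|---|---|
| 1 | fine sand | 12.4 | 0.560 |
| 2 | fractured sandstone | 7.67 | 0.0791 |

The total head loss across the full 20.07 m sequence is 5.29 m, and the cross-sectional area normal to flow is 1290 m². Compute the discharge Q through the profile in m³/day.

Flow is perpendicular to layering, so the layers act in series and the equivalent K is the thickness-weighted harmonic mean.
Total thickness L = 12.4 + 7.67 = 20.07 m.
Σ(b_i/K_i) = 12.4/0.560 + 7.67/0.0791 = 119.1 d.
K_eq = L / Σ(b_i/K_i) = 20.07 / 119.1 = 0.1685 m/day.
Q = K_eq · A · (Δh/L) = 0.1685 × 1290 × (5.29/20.07) = 57.29 m³/day.

57.3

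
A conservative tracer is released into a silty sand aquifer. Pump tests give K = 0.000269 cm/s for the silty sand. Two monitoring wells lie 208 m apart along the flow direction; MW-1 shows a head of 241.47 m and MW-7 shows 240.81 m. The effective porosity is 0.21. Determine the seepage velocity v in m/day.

0.00351

Convert K: 0.000269 cm/s × 864 = 0.2324 m/day.
Hydraulic gradient i = (241.47 − 240.81) / 208 = 0.66 / 208 = 0.003173.
Darcy flux q = K · i = 0.2324 × 0.003173 = 0.0007375 m/day.
Seepage velocity v = q / n_e = 0.0007375 / 0.21 = 0.003512 m/day.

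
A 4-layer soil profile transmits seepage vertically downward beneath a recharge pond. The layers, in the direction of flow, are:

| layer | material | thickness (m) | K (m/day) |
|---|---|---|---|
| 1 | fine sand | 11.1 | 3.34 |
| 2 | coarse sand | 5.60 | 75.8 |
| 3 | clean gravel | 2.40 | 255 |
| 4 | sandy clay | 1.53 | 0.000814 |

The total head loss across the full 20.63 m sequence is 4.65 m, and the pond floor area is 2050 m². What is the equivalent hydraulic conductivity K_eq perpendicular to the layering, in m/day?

Flow is perpendicular to layering, so the layers act in series and the equivalent K is the thickness-weighted harmonic mean.
Total thickness L = 11.1 + 5.60 + 2.40 + 1.53 = 20.63 m.
Σ(b_i/K_i) = 11.1/3.34 + 5.60/75.8 + 2.40/255 + 1.53/0.000814 = 1883 d.
K_eq = L / Σ(b_i/K_i) = 20.63 / 1883 = 0.01096 m/day.

0.0110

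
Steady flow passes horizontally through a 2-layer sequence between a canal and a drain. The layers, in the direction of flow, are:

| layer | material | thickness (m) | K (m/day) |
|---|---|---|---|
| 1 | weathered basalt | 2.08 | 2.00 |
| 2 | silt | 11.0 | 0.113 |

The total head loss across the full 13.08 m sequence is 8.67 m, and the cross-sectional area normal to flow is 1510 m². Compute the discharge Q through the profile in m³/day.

133

Flow is perpendicular to layering, so the layers act in series and the equivalent K is the thickness-weighted harmonic mean.
Total thickness L = 2.08 + 11.0 = 13.08 m.
Σ(b_i/K_i) = 2.08/2.00 + 11.0/0.113 = 98.39 d.
K_eq = L / Σ(b_i/K_i) = 13.08 / 98.39 = 0.1329 m/day.
Q = K_eq · A · (Δh/L) = 0.1329 × 1510 × (8.67/13.08) = 133.1 m³/day.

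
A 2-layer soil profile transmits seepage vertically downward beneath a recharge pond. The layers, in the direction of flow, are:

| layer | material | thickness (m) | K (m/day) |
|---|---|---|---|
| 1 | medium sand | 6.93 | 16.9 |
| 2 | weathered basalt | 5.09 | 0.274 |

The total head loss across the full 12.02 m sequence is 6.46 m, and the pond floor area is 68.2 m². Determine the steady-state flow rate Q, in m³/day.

Flow is perpendicular to layering, so the layers act in series and the equivalent K is the thickness-weighted harmonic mean.
Total thickness L = 6.93 + 5.09 = 12.02 m.
Σ(b_i/K_i) = 6.93/16.9 + 5.09/0.274 = 18.99 d.
K_eq = L / Σ(b_i/K_i) = 12.02 / 18.99 = 0.6331 m/day.
Q = K_eq · A · (Δh/L) = 0.6331 × 68.2 × (6.46/12.02) = 23.20 m³/day.

23.2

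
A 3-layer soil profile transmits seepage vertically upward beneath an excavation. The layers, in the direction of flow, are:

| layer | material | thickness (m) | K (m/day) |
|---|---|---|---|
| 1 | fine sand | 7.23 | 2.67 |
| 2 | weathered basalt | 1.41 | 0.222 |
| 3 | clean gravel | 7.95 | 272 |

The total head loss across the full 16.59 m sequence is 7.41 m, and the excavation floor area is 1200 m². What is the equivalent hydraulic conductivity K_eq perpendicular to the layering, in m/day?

Flow is perpendicular to layering, so the layers act in series and the equivalent K is the thickness-weighted harmonic mean.
Total thickness L = 7.23 + 1.41 + 7.95 = 16.59 m.
Σ(b_i/K_i) = 7.23/2.67 + 1.41/0.222 + 7.95/272 = 9.088 d.
K_eq = L / Σ(b_i/K_i) = 16.59 / 9.088 = 1.825 m/day.

1.83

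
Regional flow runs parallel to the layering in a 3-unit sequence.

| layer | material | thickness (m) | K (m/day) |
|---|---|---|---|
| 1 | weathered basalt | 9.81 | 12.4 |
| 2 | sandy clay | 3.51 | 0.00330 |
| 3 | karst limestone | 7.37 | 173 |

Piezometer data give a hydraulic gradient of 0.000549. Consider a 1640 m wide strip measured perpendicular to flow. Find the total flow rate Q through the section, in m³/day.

1260

Flow is parallel to layering, so each bed carries its own Darcy discharge and the transmissivities add.
Σ(K_i·b_i) = 12.4×9.81 + 0.00330×3.51 + 173×7.37 = 1397 m²/day.
Hydraulic gradient i = 0.000549.
Q = Σ(K_i·b_i) · W · i = 1397 × 1640 × 0.0005490 = 1258 m³/day.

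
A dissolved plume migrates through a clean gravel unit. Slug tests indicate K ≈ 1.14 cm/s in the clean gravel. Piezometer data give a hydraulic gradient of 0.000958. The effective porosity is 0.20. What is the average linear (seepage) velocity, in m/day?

4.72

Convert K: 1.14 cm/s × 864 = 985.0 m/day.
Hydraulic gradient i = 0.000958.
Darcy flux q = K · i = 985.0 × 0.0009580 = 0.9436 m/day.
Seepage velocity v = q / n_e = 0.9436 / 0.20 = 4.718 m/day.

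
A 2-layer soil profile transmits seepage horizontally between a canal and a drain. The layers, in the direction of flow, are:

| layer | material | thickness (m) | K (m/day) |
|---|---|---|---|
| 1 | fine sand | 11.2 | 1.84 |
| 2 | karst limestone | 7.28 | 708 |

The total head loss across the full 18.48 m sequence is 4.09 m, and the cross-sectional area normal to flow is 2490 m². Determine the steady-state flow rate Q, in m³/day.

1670

Flow is perpendicular to layering, so the layers act in series and the equivalent K is the thickness-weighted harmonic mean.
Total thickness L = 11.2 + 7.28 = 18.48 m.
Σ(b_i/K_i) = 11.2/1.84 + 7.28/708 = 6.097 d.
K_eq = L / Σ(b_i/K_i) = 18.48 / 6.097 = 3.031 m/day.
Q = K_eq · A · (Δh/L) = 3.031 × 2490 × (4.09/18.48) = 1670 m³/day.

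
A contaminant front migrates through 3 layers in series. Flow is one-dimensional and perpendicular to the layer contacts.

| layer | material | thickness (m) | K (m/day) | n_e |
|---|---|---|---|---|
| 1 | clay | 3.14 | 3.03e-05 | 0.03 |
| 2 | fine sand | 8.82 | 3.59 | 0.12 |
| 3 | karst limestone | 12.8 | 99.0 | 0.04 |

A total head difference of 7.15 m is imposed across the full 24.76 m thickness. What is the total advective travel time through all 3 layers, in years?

66.1

With flow normal to the layers, continuity requires the same specific discharge q through every layer.
Σ(b_i/K_i) = 3.14/3.03e-05 + 8.82/3.59 + 12.8/99.0 = 1.036e+05 d.
q = Δh / Σ(b_i/K_i) = 7.15 / 1.036e+05 = 6.899e-05 m/day.
In each layer the seepage velocity is v_i = q/n_i, so the layer transit time is t_i = b_i·n_i / q:
  layer 1 (clay): t_1 = 3.14 × 0.03 / 6.899e-05 = 1365 d
  layer 2 (fine sand): t_2 = 8.82 × 0.12 / 6.899e-05 = 15341 d
  layer 3 (karst limestone): t_3 = 12.8 × 0.04 / 6.899e-05 = 7421 d
Total t = Σ t_i = 24127 days = 66.06 years.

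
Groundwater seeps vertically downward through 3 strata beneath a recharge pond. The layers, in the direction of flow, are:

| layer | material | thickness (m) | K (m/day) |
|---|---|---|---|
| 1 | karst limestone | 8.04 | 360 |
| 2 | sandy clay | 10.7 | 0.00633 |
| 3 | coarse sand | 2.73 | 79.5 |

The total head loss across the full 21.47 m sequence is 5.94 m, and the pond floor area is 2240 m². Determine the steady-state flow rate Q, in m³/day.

Flow is perpendicular to layering, so the layers act in series and the equivalent K is the thickness-weighted harmonic mean.
Total thickness L = 8.04 + 10.7 + 2.73 = 21.47 m.
Σ(b_i/K_i) = 8.04/360 + 10.7/0.00633 + 2.73/79.5 = 1690 d.
K_eq = L / Σ(b_i/K_i) = 21.47 / 1690 = 0.01270 m/day.
Q = K_eq · A · (Δh/L) = 0.01270 × 2240 × (5.94/21.47) = 7.871 m³/day.

7.87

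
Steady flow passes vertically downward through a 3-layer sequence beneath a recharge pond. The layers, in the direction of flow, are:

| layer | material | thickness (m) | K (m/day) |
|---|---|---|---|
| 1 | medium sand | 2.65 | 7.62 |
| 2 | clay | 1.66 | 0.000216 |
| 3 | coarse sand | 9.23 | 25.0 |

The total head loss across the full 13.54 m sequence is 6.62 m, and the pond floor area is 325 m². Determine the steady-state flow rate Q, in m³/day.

0.280

Flow is perpendicular to layering, so the layers act in series and the equivalent K is the thickness-weighted harmonic mean.
Total thickness L = 2.65 + 1.66 + 9.23 = 13.54 m.
Σ(b_i/K_i) = 2.65/7.62 + 1.66/0.000216 + 9.23/25.0 = 7686 d.
K_eq = L / Σ(b_i/K_i) = 13.54 / 7686 = 0.001762 m/day.
Q = K_eq · A · (Δh/L) = 0.001762 × 325 × (6.62/13.54) = 0.2799 m³/day.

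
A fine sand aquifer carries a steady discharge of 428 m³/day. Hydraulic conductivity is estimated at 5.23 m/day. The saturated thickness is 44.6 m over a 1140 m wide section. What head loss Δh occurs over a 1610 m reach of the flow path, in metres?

Cross-sectional area A = 1140 × 44.6 = 50844 m².
From Q = K·A·i, i = Q / (K·A) = 428 / (5.230 × 50844) = 0.001610.
Head loss Δh = i · L = 0.001610 × 1610 = 2.591 m.

2.59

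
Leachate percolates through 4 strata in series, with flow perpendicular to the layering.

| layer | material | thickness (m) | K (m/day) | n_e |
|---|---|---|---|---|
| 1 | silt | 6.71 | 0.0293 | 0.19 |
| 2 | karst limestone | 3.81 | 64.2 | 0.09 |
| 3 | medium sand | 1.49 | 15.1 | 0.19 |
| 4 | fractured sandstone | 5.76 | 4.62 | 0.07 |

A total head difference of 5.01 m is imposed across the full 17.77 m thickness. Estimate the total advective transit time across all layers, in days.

106

With flow normal to the layers, continuity requires the same specific discharge q through every layer.
Σ(b_i/K_i) = 6.71/0.0293 + 3.81/64.2 + 1.49/15.1 + 5.76/4.62 = 230.4 d.
q = Δh / Σ(b_i/K_i) = 5.01 / 230.4 = 0.02174 m/day.
In each layer the seepage velocity is v_i = q/n_i, so the layer transit time is t_i = b_i·n_i / q:
  layer 1 (silt): t_1 = 6.71 × 0.19 / 0.02174 = 58.63 d
  layer 2 (karst limestone): t_2 = 3.81 × 0.09 / 0.02174 = 15.77 d
  layer 3 (medium sand): t_3 = 1.49 × 0.19 / 0.02174 = 13.02 d
  layer 4 (fractured sandstone): t_4 = 5.76 × 0.07 / 0.02174 = 18.54 d
Total t = Σ t_i = 106.0 days.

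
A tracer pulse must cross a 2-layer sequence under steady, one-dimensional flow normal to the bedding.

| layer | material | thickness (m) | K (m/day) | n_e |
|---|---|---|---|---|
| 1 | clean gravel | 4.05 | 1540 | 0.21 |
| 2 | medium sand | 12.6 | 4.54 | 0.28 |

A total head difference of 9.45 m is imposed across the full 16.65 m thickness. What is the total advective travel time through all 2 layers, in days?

1.29

With flow normal to the layers, continuity requires the same specific discharge q through every layer.
Σ(b_i/K_i) = 4.05/1540 + 12.6/4.54 = 2.778 d.
q = Δh / Σ(b_i/K_i) = 9.45 / 2.778 = 3.402 m/day.
In each layer the seepage velocity is v_i = q/n_i, so the layer transit time is t_i = b_i·n_i / q:
  layer 1 (clean gravel): t_1 = 4.05 × 0.21 / 3.402 = 0.2500 d
  layer 2 (medium sand): t_2 = 12.6 × 0.28 / 3.402 = 1.037 d
Total t = Σ t_i = 1.287 days.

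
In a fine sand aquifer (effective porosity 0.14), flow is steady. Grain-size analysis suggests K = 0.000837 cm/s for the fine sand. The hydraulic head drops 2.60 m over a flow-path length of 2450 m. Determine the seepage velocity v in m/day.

Convert K: 0.000837 cm/s × 864 = 0.7232 m/day.
Hydraulic gradient i = Δh / L = 2.60 / 2450 = 0.001061.
Darcy flux q = K · i = 0.7232 × 0.001061 = 0.0007674 m/day.
Seepage velocity v = q / n_e = 0.0007674 / 0.14 = 0.005482 m/day.

0.00548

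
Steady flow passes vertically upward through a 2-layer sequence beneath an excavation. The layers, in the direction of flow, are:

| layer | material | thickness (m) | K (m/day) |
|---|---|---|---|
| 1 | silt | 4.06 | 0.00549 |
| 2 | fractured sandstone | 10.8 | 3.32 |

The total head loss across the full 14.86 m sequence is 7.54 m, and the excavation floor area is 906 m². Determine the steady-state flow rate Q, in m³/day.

Flow is perpendicular to layering, so the layers act in series and the equivalent K is the thickness-weighted harmonic mean.
Total thickness L = 4.06 + 10.8 = 14.86 m.
Σ(b_i/K_i) = 4.06/0.00549 + 10.8/3.32 = 742.8 d.
K_eq = L / Σ(b_i/K_i) = 14.86 / 742.8 = 0.02001 m/day.
Q = K_eq · A · (Δh/L) = 0.02001 × 906 × (7.54/14.86) = 9.197 m³/day.

9.20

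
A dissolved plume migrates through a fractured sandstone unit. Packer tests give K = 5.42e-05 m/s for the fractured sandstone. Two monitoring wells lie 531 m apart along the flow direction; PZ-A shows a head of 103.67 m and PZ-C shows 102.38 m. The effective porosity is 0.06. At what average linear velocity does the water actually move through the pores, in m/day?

Convert K: 5.42e-05 m/s × 86400 = 4.683 m/day.
Hydraulic gradient i = (103.67 − 102.38) / 531 = 1.29 / 531 = 0.002429.
Darcy flux q = K · i = 4.683 × 0.002429 = 0.01138 m/day.
Seepage velocity v = q / n_e = 0.01138 / 0.06 = 0.1896 m/day.

0.190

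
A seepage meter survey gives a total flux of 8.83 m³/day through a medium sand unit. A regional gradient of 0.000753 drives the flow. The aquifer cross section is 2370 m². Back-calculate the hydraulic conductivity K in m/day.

Hydraulic gradient i = 0.000753.
From Q = K·A·i, K = Q / (A·i) = 8.83 / (2370 × 0.0007530) = 4.948 m/day.

4.95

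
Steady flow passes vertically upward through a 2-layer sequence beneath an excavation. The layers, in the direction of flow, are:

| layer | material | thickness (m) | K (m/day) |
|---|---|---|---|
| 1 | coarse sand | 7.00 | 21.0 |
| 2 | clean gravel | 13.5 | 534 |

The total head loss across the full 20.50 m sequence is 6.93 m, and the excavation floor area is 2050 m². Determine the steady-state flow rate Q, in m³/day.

Flow is perpendicular to layering, so the layers act in series and the equivalent K is the thickness-weighted harmonic mean.
Total thickness L = 7.00 + 13.5 = 20.50 m.
Σ(b_i/K_i) = 7.00/21.0 + 13.5/534 = 0.3586 d.
K_eq = L / Σ(b_i/K_i) = 20.50 / 0.3586 = 57.16 m/day.
Q = K_eq · A · (Δh/L) = 57.16 × 2050 × (6.93/20.50) = 39615 m³/day.

39600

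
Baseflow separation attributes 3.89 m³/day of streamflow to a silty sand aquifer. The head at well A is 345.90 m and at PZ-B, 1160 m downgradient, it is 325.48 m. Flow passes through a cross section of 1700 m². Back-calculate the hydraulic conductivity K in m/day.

Hydraulic gradient i = (345.90 − 325.48) / 1160 = 20.42 / 1160 = 0.01760.
From Q = K·A·i, K = Q / (A·i) = 3.89 / (1700 × 0.01760) = 0.1300 m/day.

0.130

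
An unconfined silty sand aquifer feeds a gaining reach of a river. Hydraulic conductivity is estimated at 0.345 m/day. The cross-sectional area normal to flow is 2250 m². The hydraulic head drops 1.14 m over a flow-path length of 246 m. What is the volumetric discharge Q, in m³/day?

Hydraulic gradient i = Δh / L = 1.14 / 246 = 0.004634.
Darcy's law: Q = K · A · i = 0.3450 × 2250 × 0.004634 = 3.597 m³/day.

3.60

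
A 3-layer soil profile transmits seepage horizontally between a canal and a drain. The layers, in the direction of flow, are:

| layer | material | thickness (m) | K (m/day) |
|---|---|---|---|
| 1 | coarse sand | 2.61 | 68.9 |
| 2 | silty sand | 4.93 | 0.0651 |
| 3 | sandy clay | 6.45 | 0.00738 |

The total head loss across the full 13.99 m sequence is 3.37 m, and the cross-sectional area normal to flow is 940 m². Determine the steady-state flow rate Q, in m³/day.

3.34

Flow is perpendicular to layering, so the layers act in series and the equivalent K is the thickness-weighted harmonic mean.
Total thickness L = 2.61 + 4.93 + 6.45 = 13.99 m.
Σ(b_i/K_i) = 2.61/68.9 + 4.93/0.0651 + 6.45/0.00738 = 949.8 d.
K_eq = L / Σ(b_i/K_i) = 13.99 / 949.8 = 0.01473 m/day.
Q = K_eq · A · (Δh/L) = 0.01473 × 940 × (3.37/13.99) = 3.335 m³/day.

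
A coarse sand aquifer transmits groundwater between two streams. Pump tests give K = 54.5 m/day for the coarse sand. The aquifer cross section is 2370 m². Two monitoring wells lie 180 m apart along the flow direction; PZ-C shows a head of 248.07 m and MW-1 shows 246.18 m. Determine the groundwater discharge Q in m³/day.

1360

Hydraulic gradient i = (248.07 − 246.18) / 180 = 1.89 / 180 = 0.01050.
Darcy's law: Q = K · A · i = 54.50 × 2370 × 0.01050 = 1356 m³/day.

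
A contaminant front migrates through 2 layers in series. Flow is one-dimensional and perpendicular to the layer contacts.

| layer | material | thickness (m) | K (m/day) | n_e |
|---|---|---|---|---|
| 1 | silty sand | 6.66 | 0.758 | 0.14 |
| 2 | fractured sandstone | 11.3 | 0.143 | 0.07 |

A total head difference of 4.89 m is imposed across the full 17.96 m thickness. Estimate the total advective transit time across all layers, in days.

With flow normal to the layers, continuity requires the same specific discharge q through every layer.
Σ(b_i/K_i) = 6.66/0.758 + 11.3/0.143 = 87.81 d.
q = Δh / Σ(b_i/K_i) = 4.89 / 87.81 = 0.05569 m/day.
In each layer the seepage velocity is v_i = q/n_i, so the layer transit time is t_i = b_i·n_i / q:
  layer 1 (silty sand): t_1 = 6.66 × 0.14 / 0.05569 = 16.74 d
  layer 2 (fractured sandstone): t_2 = 11.3 × 0.07 / 0.05569 = 14.20 d
Total t = Σ t_i = 30.95 days.

30.9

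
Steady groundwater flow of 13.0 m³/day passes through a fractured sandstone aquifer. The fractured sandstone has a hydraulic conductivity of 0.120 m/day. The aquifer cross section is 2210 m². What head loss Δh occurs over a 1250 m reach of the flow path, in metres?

61.3

From Q = K·A·i, i = Q / (K·A) = 13.0 / (0.1200 × 2210) = 0.04902.
Head loss Δh = i · L = 0.04902 × 1250 = 61.27 m.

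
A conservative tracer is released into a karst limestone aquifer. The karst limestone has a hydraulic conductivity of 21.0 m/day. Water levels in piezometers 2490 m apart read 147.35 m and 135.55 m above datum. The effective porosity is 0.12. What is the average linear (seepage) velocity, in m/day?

Hydraulic gradient i = (147.35 − 135.55) / 2490 = 11.8 / 2490 = 0.004739.
Darcy flux q = K · i = 21.00 × 0.004739 = 0.09952 m/day.
Seepage velocity v = q / n_e = 0.09952 / 0.12 = 0.8293 m/day.

0.829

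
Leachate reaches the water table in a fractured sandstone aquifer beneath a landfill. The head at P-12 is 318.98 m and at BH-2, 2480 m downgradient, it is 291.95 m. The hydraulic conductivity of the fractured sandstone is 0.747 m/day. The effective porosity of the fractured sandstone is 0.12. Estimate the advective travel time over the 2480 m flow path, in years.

100

Hydraulic gradient i = (318.98 − 291.95) / 2480 = 27.03 / 2480 = 0.01090.
Darcy flux q = K · i = 0.7470 × 0.01090 = 0.008142 m/day.
Seepage velocity v = q / n_e = 0.008142 / 0.12 = 0.06785 m/day.
Travel time t = L / v = 2480 / 0.06785 = 36553 days = 100.1 years.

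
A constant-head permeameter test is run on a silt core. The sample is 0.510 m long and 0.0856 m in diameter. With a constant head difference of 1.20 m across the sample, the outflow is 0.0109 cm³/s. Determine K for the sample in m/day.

Cross-sectional area A = π·(d/2)² = π × (0.0856/2)² = 0.005755 m².
Convert discharge: 0.0109 cm³/s = 1.090e-08 m³/s.
Darcy's law rearranged: K = Q·L / (A·Δh) = 1.090e-08 × 0.510 / (0.005755 × 1.20) = 8.050e-07 m/s = 0.06955 m/day.

0.0695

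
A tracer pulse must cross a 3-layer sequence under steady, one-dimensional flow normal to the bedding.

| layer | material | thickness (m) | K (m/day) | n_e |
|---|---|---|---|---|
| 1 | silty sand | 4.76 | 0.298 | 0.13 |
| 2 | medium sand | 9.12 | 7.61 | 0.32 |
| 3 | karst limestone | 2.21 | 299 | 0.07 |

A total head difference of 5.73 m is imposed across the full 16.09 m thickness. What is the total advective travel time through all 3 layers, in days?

With flow normal to the layers, continuity requires the same specific discharge q through every layer.
Σ(b_i/K_i) = 4.76/0.298 + 9.12/7.61 + 2.21/299 = 17.18 d.
q = Δh / Σ(b_i/K_i) = 5.73 / 17.18 = 0.3335 m/day.
In each layer the seepage velocity is v_i = q/n_i, so the layer transit time is t_i = b_i·n_i / q:
  layer 1 (silty sand): t_1 = 4.76 × 0.13 / 0.3335 = 1.855 d
  layer 2 (medium sand): t_2 = 9.12 × 0.32 / 0.3335 = 8.750 d
  layer 3 (karst limestone): t_3 = 2.21 × 0.07 / 0.3335 = 0.4638 d
Total t = Σ t_i = 11.07 days.

11.1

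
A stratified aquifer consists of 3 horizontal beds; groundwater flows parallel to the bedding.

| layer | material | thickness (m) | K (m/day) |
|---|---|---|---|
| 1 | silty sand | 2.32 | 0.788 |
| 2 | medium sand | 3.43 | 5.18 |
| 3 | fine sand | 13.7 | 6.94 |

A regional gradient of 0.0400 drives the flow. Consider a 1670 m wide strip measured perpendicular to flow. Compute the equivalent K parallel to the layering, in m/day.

Flow is parallel to layering, so each bed carries its own Darcy discharge and the transmissivities add.
Σ(K_i·b_i) = 0.788×2.32 + 5.18×3.43 + 6.94×13.7 = 114.7 m²/day.
Total thickness b = 19.45 m, so K_eq = Σ(K_i·b_i)/b = 5.896 m/day.

5.90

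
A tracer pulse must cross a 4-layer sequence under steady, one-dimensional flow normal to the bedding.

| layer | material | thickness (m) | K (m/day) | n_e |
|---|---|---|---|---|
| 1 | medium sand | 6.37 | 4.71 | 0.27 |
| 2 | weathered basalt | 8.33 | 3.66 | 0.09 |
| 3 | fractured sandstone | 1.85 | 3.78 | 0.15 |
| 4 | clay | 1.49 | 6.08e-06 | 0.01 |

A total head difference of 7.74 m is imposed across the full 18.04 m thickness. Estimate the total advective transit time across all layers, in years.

With flow normal to the layers, continuity requires the same specific discharge q through every layer.
Σ(b_i/K_i) = 6.37/4.71 + 8.33/3.66 + 1.85/3.78 + 1.49/6.08e-06 = 2.451e+05 d.
q = Δh / Σ(b_i/K_i) = 7.74 / 2.451e+05 = 3.158e-05 m/day.
In each layer the seepage velocity is v_i = q/n_i, so the layer transit time is t_i = b_i·n_i / q:
  layer 1 (medium sand): t_1 = 6.37 × 0.27 / 3.158e-05 = 54457 d
  layer 2 (weathered basalt): t_2 = 8.33 × 0.09 / 3.158e-05 = 23738 d
  layer 3 (fractured sandstone): t_3 = 1.85 × 0.15 / 3.158e-05 = 8786 d
  layer 4 (clay): t_4 = 1.49 × 0.01 / 3.158e-05 = 471.8 d
Total t = Σ t_i = 87453 days = 239.4 years.

239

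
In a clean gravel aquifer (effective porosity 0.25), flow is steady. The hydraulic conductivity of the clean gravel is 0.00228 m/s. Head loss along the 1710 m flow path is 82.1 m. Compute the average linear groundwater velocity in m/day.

Convert K: 0.00228 m/s × 86400 = 197.0 m/day.
Hydraulic gradient i = Δh / L = 82.1 / 1710 = 0.04801.
Darcy flux q = K · i = 197.0 × 0.04801 = 9.458 m/day.
Seepage velocity v = q / n_e = 9.458 / 0.25 = 37.83 m/day.

37.8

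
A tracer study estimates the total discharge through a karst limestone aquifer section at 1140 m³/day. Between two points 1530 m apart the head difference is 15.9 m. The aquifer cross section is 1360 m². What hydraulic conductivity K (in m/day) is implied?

80.7

Hydraulic gradient i = Δh / L = 15.9 / 1530 = 0.01039.
From Q = K·A·i, K = Q / (A·i) = 1140 / (1360 × 0.01039) = 80.66 m/day.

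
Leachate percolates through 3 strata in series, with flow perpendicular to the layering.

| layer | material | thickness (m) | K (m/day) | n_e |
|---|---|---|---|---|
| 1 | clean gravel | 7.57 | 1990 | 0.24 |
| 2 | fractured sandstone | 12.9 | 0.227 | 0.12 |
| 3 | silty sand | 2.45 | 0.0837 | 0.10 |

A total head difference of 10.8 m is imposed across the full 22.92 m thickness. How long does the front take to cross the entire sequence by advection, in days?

With flow normal to the layers, continuity requires the same specific discharge q through every layer.
Σ(b_i/K_i) = 7.57/1990 + 12.9/0.227 + 2.45/0.0837 = 86.10 d.
q = Δh / Σ(b_i/K_i) = 10.8 / 86.10 = 0.1254 m/day.
In each layer the seepage velocity is v_i = q/n_i, so the layer transit time is t_i = b_i·n_i / q:
  layer 1 (clean gravel): t_1 = 7.57 × 0.24 / 0.1254 = 14.48 d
  layer 2 (fractured sandstone): t_2 = 12.9 × 0.12 / 0.1254 = 12.34 d
  layer 3 (silty sand): t_3 = 2.45 × 0.10 / 0.1254 = 1.953 d
Total t = Σ t_i = 28.78 days.

28.8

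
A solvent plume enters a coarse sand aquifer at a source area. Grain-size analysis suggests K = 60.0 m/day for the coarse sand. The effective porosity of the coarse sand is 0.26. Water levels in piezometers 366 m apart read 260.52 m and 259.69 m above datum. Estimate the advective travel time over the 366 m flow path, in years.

1.91

Hydraulic gradient i = (260.52 − 259.69) / 366 = 0.83 / 366 = 0.002268.
Darcy flux q = K · i = 60.00 × 0.002268 = 0.1361 m/day.
Seepage velocity v = q / n_e = 0.1361 / 0.26 = 0.5233 m/day.
Travel time t = L / v = 366 / 0.5233 = 699.4 days = 1.915 years.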